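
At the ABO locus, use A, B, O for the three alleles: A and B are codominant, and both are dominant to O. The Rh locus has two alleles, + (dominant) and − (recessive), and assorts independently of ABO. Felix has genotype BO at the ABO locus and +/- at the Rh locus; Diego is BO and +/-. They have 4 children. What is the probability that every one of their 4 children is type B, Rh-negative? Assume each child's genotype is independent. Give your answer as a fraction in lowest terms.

ABO cross BO × BO → 1/4 O, 3/4 B.
Rh cross +/- × +/- → 3/4 Rh+, 1/4 Rh-; so P(type B, Rh-negative) = 3/4 × 1/4 = 3/16 per child.
All 4 independent: (3/16)^4 = 81/65536.

81/65536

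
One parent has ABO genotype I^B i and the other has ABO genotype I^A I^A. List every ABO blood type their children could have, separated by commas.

A, AB

Gametes from I^B i × I^A I^A give offspring ABO genotypes I^A I^B, I^A i, i.e. phenotypes A, AB.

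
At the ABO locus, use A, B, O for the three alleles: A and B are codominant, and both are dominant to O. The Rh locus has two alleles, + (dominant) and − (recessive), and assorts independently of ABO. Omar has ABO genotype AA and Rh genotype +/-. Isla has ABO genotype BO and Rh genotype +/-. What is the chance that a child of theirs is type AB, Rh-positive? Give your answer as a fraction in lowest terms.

3/8

ABO cross AA × BO → offspring phenotypes: 1/2 A, 1/2 AB.
Rh cross +/- × +/- → 3/4 Rh+, 1/4 Rh-.
Independent loci: P(type AB, Rh-positive) = 1/2 × 3/4 = 3/8.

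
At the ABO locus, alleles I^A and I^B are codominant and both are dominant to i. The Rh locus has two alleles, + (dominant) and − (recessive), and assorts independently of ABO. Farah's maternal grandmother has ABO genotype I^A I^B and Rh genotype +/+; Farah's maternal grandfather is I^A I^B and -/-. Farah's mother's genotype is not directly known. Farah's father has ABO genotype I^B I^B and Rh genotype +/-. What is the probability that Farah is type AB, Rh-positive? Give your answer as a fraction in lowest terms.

Farah's mother's ABO genotype from I^A I^B × I^A I^B: 1/4 I^A I^A, 1/2 I^A I^B, 1/4 I^B I^B.
Crossing each possibility with the father I^B I^B and summing P(type AB): 1/4·1 + 1/2·1/2 + 1/4·0 = 1/2.
Similarly for Rh via the mother's Rh distribution: P(Rh+) = 3/4.
Independent loci: 1/2 × 3/4 = 3/8.

3/8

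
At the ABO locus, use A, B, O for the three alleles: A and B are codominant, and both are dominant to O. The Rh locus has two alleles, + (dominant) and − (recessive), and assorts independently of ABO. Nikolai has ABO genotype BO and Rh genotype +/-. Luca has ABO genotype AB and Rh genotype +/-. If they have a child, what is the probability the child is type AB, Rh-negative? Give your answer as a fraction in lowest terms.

1/16

ABO cross BO × AB → offspring phenotypes: 1/4 A, 1/2 B, 1/4 AB.
Rh cross +/- × +/- → 3/4 Rh+, 1/4 Rh-.
Independent loci: P(type AB, Rh-negative) = 1/4 × 1/4 = 1/16.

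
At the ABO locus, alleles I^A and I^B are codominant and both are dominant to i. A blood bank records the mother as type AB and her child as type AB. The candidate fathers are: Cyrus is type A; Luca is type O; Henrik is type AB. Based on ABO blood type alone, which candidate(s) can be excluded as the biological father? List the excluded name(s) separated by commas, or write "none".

Luca

A candidate is excluded only if no genotype consistent with his phenotype could produce a type AB child with a type AB mother.
Luca (type O): no genotype consistent with that phenotype can produce a type-AB child with a type-AB mother.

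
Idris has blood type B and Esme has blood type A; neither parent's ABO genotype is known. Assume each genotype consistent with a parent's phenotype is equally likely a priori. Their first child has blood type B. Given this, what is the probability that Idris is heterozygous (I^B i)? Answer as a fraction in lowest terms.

1/3

Possible genotypes: Idris ∈ {I^B I^B, I^B i}; Esme ∈ {I^A I^A, I^A i}.
Weight each parental genotype pair by prior × P(type-B child):
  I^B I^B × I^A i: posterior weight 2/3.
  I^B i × I^A i: posterior weight 1/3.
Sum the posterior weight over pairs where Idris is I^B i: 1/3.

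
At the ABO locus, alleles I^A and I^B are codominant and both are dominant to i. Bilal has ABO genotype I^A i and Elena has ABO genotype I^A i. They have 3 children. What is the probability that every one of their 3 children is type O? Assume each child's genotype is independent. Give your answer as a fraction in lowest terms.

1/64

ABO cross I^A i × I^A i → 1/4 O, 3/4 A.
So P(type O) = 1/4 per child.
All 3 independent: (1/4)^3 = 1/64.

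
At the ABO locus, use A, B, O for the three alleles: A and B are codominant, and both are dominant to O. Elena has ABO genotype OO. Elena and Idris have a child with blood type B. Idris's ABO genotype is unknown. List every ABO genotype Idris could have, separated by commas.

For each candidate genotype of Idris, check whether crossing it with OO can produce every observed child phenotype.
  AA → possible child types {A} ✗
  AB → possible child types {A, B} ✓
  AO → possible child types {O, A} ✗
  BB → possible child types {B} ✓
  BO → possible child types {O, B} ✓
  OO → possible child types {O} ✗

AB, BB, BO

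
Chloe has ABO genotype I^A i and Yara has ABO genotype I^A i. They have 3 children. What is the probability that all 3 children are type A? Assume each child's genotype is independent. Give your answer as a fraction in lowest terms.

ABO cross I^A i × I^A i → 1/4 O, 3/4 A.
So P(type A) = 3/4 per child.
All 3 independent: (3/4)^3 = 27/64.

27/64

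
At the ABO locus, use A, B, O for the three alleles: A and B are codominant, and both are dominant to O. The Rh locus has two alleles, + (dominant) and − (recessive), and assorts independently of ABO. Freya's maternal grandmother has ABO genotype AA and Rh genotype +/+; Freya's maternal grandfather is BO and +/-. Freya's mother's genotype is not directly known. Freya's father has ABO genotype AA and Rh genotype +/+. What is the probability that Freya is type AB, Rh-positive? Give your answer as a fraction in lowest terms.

1/4

Freya's mother's ABO genotype from AA × BO: 1/2 AB, 1/2 AO.
Crossing each possibility with the father AA and summing P(type AB): 1/2·1/2 + 1/2·0 = 1/4.
Similarly for Rh via the mother's Rh distribution: P(Rh+) = 1.
Independent loci: 1/4 × 1 = 1/4.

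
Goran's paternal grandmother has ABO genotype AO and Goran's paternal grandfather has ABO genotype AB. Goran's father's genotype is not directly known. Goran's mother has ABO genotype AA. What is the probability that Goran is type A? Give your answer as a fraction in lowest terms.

Goran's father's ABO genotype from AO × AB: 1/4 AA, 1/4 AB, 1/4 AO, 1/4 BO.
Crossing each possibility with the mother AA and summing P(type A): 1/4·1 + 1/4·1/2 + 1/4·1 + 1/4·1/2 = 3/4.

3/4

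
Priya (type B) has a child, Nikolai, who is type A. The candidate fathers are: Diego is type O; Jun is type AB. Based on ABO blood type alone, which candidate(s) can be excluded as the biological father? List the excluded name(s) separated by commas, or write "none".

Diego

A candidate is excluded only if no genotype consistent with his phenotype could produce a type A child with a type B mother.
Diego (type O): no genotype consistent with that phenotype can produce a type-A child with a type-B mother.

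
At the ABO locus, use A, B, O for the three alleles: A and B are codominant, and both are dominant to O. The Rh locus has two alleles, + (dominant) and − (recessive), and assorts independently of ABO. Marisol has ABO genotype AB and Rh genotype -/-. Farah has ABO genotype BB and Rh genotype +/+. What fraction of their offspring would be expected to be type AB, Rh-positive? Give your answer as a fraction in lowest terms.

ABO cross AB × BB → offspring phenotypes: 1/2 B, 1/2 AB.
Rh cross -/- × +/+ → 1 Rh+.
Independent loci: P(type AB, Rh-positive) = 1/2 × 1 = 1/2.

1/2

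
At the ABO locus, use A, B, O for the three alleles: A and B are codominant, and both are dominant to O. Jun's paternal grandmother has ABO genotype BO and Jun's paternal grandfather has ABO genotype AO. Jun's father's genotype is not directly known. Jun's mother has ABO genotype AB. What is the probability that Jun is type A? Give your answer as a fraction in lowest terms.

3/8

Jun's father's ABO genotype from BO × AO: 1/4 AB, 1/4 AO, 1/4 BO, 1/4 OO.
Crossing each possibility with the mother AB and summing P(type A): 1/4·1/4 + 1/4·1/2 + 1/4·1/4 + 1/4·1/2 = 3/8.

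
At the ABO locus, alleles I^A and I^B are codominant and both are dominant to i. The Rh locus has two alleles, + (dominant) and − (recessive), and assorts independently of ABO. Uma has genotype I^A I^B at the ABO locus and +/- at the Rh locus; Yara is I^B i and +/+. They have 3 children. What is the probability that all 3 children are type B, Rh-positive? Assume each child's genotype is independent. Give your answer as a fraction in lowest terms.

1/8

ABO cross I^A I^B × I^B i → 1/4 A, 1/2 B, 1/4 AB.
Rh cross +/- × +/+ → 1 Rh+; so P(type B, Rh-positive) = 1/2 × 1 = 1/2 per child.
All 3 independent: (1/2)^3 = 1/8.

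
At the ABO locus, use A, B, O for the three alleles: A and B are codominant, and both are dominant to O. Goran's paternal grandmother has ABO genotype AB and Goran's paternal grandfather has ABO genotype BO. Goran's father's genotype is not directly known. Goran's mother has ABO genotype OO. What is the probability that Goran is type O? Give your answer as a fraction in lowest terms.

1/4

Goran's father's ABO genotype from AB × BO: 1/4 AB, 1/4 AO, 1/4 BB, 1/4 BO.
Crossing each possibility with the mother OO and summing P(type O): 1/4·0 + 1/4·1/2 + 1/4·0 + 1/4·1/2 = 1/4.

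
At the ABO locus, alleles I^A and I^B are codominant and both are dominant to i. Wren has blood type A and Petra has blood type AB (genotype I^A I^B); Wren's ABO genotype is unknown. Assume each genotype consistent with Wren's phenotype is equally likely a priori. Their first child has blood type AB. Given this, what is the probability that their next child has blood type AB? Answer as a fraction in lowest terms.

Possible genotypes: Wren ∈ {I^A I^A, I^A i}; Petra ∈ {I^A I^B}.
Weight each parental genotype pair by prior × P(type-AB child):
  I^A I^A × I^A I^B: posterior weight 2/3; P(next child type AB) = 1/2.
  I^A i × I^A I^B: posterior weight 1/3; P(next child type AB) = 1/4.
Weighted sum = 5/12.

5/12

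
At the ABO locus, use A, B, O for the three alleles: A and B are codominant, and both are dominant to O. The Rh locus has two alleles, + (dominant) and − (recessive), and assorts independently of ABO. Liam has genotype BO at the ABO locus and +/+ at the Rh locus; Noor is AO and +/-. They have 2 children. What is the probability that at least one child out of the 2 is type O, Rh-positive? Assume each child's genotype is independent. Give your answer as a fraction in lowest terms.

7/16

ABO cross BO × AO → 1/4 O, 1/4 A, 1/4 B, 1/4 AB.
Rh cross +/+ × +/- → 1 Rh+; so P(type O, Rh-positive) = 1/4 × 1 = 1/4 per child.
P(none) = (3/4)^2 = 9/16; P(at least one) = 1 − 9/16 = 7/16.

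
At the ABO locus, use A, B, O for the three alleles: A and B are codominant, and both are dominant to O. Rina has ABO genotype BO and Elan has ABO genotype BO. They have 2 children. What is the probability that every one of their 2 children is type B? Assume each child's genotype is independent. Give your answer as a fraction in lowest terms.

ABO cross BO × BO → 1/4 O, 3/4 B.
So P(type B) = 3/4 per child.
All 2 independent: (3/4)^2 = 9/16.

9/16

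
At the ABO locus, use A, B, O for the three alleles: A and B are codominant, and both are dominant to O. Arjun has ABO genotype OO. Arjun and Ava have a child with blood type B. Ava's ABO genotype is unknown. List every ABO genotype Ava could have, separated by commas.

For each candidate genotype of Ava, check whether crossing it with OO can produce every observed child phenotype.
  AA → possible child types {A} ✗
  AB → possible child types {A, B} ✓
  AO → possible child types {O, A} ✗
  BB → possible child types {B} ✓
  BO → possible child types {O, B} ✓
  OO → possible child types {O} ✗

AB, BB, BO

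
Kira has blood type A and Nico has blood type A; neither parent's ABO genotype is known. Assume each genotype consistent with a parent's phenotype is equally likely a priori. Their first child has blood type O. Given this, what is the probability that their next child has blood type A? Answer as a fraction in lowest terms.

Possible genotypes: Kira ∈ {AA, AO}; Nico ∈ {AA, AO}.
Weight each parental genotype pair by prior × P(type-O child):
  AO × AO: posterior weight 1; P(next child type A) = 3/4.
Weighted sum = 3/4.

3/4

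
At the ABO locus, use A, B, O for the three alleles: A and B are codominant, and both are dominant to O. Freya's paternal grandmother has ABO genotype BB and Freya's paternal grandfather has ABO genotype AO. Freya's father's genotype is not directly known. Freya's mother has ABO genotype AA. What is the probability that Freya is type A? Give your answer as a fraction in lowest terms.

1/2

Freya's father's ABO genotype from BB × AO: 1/2 AB, 1/2 BO.
Crossing each possibility with the mother AA and summing P(type A): 1/2·1/2 + 1/2·1/2 = 1/2.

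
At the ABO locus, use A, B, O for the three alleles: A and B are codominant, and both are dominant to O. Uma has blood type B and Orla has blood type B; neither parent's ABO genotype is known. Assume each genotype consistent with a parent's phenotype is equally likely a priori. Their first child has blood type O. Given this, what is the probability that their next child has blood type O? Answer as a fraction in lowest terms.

1/4

Possible genotypes: Uma ∈ {BB, BO}; Orla ∈ {BB, BO}.
Weight each parental genotype pair by prior × P(type-O child):
  BO × BO: posterior weight 1; P(next child type O) = 1/4.
Weighted sum = 1/4.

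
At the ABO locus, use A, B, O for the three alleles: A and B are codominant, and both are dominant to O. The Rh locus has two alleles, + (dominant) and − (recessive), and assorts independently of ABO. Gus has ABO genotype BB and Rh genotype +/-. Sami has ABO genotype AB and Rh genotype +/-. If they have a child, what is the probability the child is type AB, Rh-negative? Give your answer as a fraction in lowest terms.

1/8

ABO cross BB × AB → offspring phenotypes: 1/2 B, 1/2 AB.
Rh cross +/- × +/- → 3/4 Rh+, 1/4 Rh-.
Independent loci: P(type AB, Rh-negative) = 1/2 × 1/4 = 1/8.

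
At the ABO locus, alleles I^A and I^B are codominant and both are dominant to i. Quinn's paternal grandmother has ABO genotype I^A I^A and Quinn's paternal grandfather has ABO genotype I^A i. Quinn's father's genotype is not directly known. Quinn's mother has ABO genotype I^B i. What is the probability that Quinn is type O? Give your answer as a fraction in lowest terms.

1/8

Quinn's father's ABO genotype from I^A I^A × I^A i: 1/2 I^A I^A, 1/2 I^A i.
Crossing each possibility with the mother I^B i and summing P(type O): 1/2·0 + 1/2·1/4 = 1/8.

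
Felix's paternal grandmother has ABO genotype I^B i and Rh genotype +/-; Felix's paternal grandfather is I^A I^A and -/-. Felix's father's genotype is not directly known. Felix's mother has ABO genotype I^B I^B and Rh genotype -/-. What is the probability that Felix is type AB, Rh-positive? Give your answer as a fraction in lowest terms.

Felix's father's ABO genotype from I^B i × I^A I^A: 1/2 I^A I^B, 1/2 I^A i.
Crossing each possibility with the mother I^B I^B and summing P(type AB): 1/2·1/2 + 1/2·1/2 = 1/2.
Similarly for Rh via the father's Rh distribution: P(Rh+) = 1/4.
Independent loci: 1/2 × 1/4 = 1/8.

1/8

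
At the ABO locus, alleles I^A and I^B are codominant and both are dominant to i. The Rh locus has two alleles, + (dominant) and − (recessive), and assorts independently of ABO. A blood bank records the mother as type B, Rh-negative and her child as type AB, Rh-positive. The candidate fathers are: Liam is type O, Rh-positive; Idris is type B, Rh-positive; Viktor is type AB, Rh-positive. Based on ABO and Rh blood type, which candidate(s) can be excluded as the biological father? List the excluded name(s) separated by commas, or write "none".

Liam, Idris

A candidate is excluded only if no genotype consistent with his phenotype could produce a type AB, Rh-positive child with a type B, Rh-negative mother.
Liam (type O, Rh+): no genotype consistent with that phenotype can produce a type-AB Rh+ child with a type-B mother.
Idris (type B, Rh+): no genotype consistent with that phenotype can produce a type-AB Rh+ child with a type-B mother.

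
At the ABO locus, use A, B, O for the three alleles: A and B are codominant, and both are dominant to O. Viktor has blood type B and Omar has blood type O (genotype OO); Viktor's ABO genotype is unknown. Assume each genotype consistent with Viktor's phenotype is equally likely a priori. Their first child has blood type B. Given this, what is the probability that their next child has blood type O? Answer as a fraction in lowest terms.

1/6

Possible genotypes: Viktor ∈ {BB, BO}; Omar ∈ {OO}.
Weight each parental genotype pair by prior × P(type-B child):
  BB × OO: posterior weight 2/3; P(next child type O) = 0.
  BO × OO: posterior weight 1/3; P(next child type O) = 1/2.
Weighted sum = 1/6.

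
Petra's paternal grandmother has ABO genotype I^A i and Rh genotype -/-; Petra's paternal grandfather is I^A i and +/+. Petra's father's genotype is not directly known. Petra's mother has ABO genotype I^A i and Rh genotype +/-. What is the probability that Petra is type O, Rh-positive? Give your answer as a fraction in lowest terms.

3/16

Petra's father's ABO genotype from I^A i × I^A i: 1/4 I^A I^A, 1/2 I^A i, 1/4 i i.
Crossing each possibility with the mother I^A i and summing P(type O): 1/4·0 + 1/2·1/4 + 1/4·1/2 = 1/4.
Similarly for Rh via the father's Rh distribution: P(Rh+) = 3/4.
Independent loci: 1/4 × 3/4 = 3/16.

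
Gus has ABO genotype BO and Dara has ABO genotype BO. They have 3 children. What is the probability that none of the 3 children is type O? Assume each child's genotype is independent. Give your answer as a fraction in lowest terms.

ABO cross BO × BO → 1/4 O, 3/4 B.
So P(type O) = 1/4 per child.
P(not type O) = 3/4 for one child; (3/4)^3 = 27/64.

27/64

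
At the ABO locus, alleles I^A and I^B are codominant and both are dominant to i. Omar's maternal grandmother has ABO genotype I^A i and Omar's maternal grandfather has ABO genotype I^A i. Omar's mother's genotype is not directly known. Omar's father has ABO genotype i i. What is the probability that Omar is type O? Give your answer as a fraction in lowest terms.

1/2

Omar's mother's ABO genotype from I^A i × I^A i: 1/4 I^A I^A, 1/2 I^A i, 1/4 i i.
Crossing each possibility with the father i i and summing P(type O): 1/4·0 + 1/2·1/2 + 1/4·1 = 1/2.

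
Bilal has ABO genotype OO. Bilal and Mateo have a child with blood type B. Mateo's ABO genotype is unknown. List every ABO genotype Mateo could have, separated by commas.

AB, BB, BO

For each candidate genotype of Mateo, check whether crossing it with OO can produce every observed child phenotype.
  AA → possible child types {A} ✗
  AB → possible child types {A, B} ✓
  AO → possible child types {O, A} ✗
  BB → possible child types {B} ✓
  BO → possible child types {O, B} ✓
  OO → possible child types {O} ✗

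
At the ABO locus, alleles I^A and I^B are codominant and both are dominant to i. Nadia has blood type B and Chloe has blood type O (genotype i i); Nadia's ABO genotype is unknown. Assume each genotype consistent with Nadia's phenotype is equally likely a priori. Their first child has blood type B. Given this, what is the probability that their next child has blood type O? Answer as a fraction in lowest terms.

1/6

Possible genotypes: Nadia ∈ {I^B I^B, I^B i}; Chloe ∈ {i i}.
Weight each parental genotype pair by prior × P(type-B child):
  I^B I^B × i i: posterior weight 2/3; P(next child type O) = 0.
  I^B i × i i: posterior weight 1/3; P(next child type O) = 1/2.
Weighted sum = 1/6.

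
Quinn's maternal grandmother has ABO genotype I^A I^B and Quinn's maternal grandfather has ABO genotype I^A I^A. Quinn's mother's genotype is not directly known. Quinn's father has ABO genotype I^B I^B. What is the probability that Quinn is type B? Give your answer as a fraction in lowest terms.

1/4

Quinn's mother's ABO genotype from I^A I^B × I^A I^A: 1/2 I^A I^A, 1/2 I^A I^B.
Crossing each possibility with the father I^B I^B and summing P(type B): 1/2·0 + 1/2·1/2 = 1/4.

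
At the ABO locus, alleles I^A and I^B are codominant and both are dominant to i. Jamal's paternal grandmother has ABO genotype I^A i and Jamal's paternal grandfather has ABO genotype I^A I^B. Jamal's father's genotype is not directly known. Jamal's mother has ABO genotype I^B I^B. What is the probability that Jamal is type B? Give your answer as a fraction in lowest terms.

1/2

Jamal's father's ABO genotype from I^A i × I^A I^B: 1/4 I^A I^A, 1/4 I^A I^B, 1/4 I^A i, 1/4 I^B i.
Crossing each possibility with the mother I^B I^B and summing P(type B): 1/4·0 + 1/4·1/2 + 1/4·1/2 + 1/4·1 = 1/2.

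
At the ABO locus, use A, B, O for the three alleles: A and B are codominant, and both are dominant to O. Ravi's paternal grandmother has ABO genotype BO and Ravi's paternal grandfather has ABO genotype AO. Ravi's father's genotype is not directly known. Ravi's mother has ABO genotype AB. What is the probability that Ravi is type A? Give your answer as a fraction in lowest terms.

Ravi's father's ABO genotype from BO × AO: 1/4 AB, 1/4 AO, 1/4 BO, 1/4 OO.
Crossing each possibility with the mother AB and summing P(type A): 1/4·1/4 + 1/4·1/2 + 1/4·1/4 + 1/4·1/2 = 3/8.

3/8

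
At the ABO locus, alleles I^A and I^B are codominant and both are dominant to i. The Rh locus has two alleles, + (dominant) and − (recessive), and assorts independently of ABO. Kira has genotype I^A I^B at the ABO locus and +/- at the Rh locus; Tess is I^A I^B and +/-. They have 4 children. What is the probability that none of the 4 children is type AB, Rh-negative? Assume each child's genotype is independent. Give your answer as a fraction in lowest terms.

ABO cross I^A I^B × I^A I^B → 1/4 A, 1/4 B, 1/2 AB.
Rh cross +/- × +/- → 3/4 Rh+, 1/4 Rh-; so P(type AB, Rh-negative) = 1/2 × 1/4 = 1/8 per child.
P(not type AB, Rh-negative) = 7/8 for one child; (7/8)^4 = 2401/4096.

2401/4096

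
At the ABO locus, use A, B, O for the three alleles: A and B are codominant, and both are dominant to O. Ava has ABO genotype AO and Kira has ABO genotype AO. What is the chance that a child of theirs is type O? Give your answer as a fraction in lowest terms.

ABO cross AO × AO → offspring phenotypes: 1/4 O, 3/4 A.
So P(type O) = 1/4.

1/4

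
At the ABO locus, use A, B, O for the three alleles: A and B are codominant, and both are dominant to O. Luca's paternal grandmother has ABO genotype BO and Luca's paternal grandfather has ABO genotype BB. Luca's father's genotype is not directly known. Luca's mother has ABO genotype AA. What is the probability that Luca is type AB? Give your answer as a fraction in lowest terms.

3/4

Luca's father's ABO genotype from BO × BB: 1/2 BB, 1/2 BO.
Crossing each possibility with the mother AA and summing P(type AB): 1/2·1 + 1/2·1/2 = 3/4.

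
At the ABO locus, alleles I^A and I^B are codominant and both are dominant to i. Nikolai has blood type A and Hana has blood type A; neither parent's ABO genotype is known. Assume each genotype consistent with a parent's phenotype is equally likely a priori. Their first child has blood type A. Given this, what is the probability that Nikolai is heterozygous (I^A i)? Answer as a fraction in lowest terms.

Possible genotypes: Nikolai ∈ {I^A I^A, I^A i}; Hana ∈ {I^A I^A, I^A i}.
Weight each parental genotype pair by prior × P(type-A child):
  I^A I^A × I^A I^A: posterior weight 4/15.
  I^A I^A × I^A i: posterior weight 4/15.
  I^A i × I^A I^A: posterior weight 4/15.
  I^A i × I^A i: posterior weight 1/5.
Sum the posterior weight over pairs where Nikolai is I^A i: 7/15.

7/15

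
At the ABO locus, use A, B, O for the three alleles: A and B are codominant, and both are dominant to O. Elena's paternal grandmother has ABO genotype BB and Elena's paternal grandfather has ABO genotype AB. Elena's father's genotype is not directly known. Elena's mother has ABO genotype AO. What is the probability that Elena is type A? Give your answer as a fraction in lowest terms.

Elena's father's ABO genotype from BB × AB: 1/2 AB, 1/2 BB.
Crossing each possibility with the mother AO and summing P(type A): 1/2·1/2 + 1/2·0 = 1/4.

1/4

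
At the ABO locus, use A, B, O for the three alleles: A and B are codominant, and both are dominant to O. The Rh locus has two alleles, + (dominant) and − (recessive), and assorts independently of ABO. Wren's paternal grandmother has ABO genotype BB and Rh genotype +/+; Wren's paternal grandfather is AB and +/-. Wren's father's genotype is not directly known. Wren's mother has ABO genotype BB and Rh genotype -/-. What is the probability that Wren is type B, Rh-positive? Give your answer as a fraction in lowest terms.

9/16

Wren's father's ABO genotype from BB × AB: 1/2 AB, 1/2 BB.
Crossing each possibility with the mother BB and summing P(type B): 1/2·1/2 + 1/2·1 = 3/4.
Similarly for Rh via the father's Rh distribution: P(Rh+) = 3/4.
Independent loci: 3/4 × 3/4 = 9/16.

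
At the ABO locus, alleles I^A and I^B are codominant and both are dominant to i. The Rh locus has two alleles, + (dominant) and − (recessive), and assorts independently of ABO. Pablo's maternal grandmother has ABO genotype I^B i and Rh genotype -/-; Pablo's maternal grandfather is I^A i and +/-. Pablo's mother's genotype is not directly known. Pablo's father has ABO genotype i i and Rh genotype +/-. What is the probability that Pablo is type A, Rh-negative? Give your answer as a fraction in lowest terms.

3/32

Pablo's mother's ABO genotype from I^B i × I^A i: 1/4 I^A I^B, 1/4 I^A i, 1/4 I^B i, 1/4 i i.
Crossing each possibility with the father i i and summing P(type A): 1/4·1/2 + 1/4·1/2 + 1/4·0 + 1/4·0 = 1/4.
Similarly for Rh via the mother's Rh distribution: P(Rh-) = 3/8.
Independent loci: 1/4 × 3/8 = 3/32.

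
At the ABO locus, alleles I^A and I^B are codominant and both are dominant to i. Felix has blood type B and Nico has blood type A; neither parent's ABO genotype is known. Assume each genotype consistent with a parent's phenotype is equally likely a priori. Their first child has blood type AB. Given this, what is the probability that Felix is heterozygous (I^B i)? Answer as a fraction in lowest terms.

1/3

Possible genotypes: Felix ∈ {I^B I^B, I^B i}; Nico ∈ {I^A I^A, I^A i}.
Weight each parental genotype pair by prior × P(type-AB child):
  I^B I^B × I^A I^A: posterior weight 4/9.
  I^B I^B × I^A i: posterior weight 2/9.
  I^B i × I^A I^A: posterior weight 2/9.
  I^B i × I^A i: posterior weight 1/9.
Sum the posterior weight over pairs where Felix is I^B i: 1/3.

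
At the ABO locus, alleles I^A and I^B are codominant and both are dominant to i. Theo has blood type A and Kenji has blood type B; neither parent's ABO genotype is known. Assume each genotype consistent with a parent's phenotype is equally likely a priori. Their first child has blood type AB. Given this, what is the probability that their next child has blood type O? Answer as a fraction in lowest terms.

1/36

Possible genotypes: Theo ∈ {I^A I^A, I^A i}; Kenji ∈ {I^B I^B, I^B i}.
Weight each parental genotype pair by prior × P(type-AB child):
  I^A I^A × I^B I^B: posterior weight 4/9; P(next child type O) = 0.
  I^A I^A × I^B i: posterior weight 2/9; P(next child type O) = 0.
  I^A i × I^B I^B: posterior weight 2/9; P(next child type O) = 0.
  I^A i × I^B i: posterior weight 1/9; P(next child type O) = 1/4.
Weighted sum = 1/36.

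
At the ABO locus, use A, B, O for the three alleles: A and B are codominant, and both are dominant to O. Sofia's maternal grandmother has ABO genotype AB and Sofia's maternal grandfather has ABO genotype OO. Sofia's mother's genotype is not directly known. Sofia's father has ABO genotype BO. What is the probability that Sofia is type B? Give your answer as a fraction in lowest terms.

Sofia's mother's ABO genotype from AB × OO: 1/2 AO, 1/2 BO.
Crossing each possibility with the father BO and summing P(type B): 1/2·1/4 + 1/2·3/4 = 1/2.

1/2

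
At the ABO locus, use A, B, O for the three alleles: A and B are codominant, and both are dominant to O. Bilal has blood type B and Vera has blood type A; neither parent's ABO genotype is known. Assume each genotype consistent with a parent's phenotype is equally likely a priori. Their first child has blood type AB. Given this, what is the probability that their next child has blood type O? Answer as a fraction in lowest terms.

Possible genotypes: Bilal ∈ {BB, BO}; Vera ∈ {AA, AO}.
Weight each parental genotype pair by prior × P(type-AB child):
  BB × AA: posterior weight 4/9; P(next child type O) = 0.
  BB × AO: posterior weight 2/9; P(next child type O) = 0.
  BO × AA: posterior weight 2/9; P(next child type O) = 0.
  BO × AO: posterior weight 1/9; P(next child type O) = 1/4.
Weighted sum = 1/36.

1/36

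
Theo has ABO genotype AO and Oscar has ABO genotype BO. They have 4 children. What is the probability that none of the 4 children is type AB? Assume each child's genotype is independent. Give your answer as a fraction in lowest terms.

ABO cross AO × BO → 1/4 O, 1/4 A, 1/4 B, 1/4 AB.
So P(type AB) = 1/4 per child.
P(not type AB) = 3/4 for one child; (3/4)^4 = 81/256.

81/256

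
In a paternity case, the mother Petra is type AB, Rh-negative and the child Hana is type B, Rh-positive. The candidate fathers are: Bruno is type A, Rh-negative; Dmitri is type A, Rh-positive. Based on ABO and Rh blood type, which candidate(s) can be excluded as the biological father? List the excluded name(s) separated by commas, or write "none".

Bruno

A candidate is excluded only if no genotype consistent with his phenotype could produce a type B, Rh-positive child with a type AB, Rh-negative mother.
Bruno (type A, Rh-): no genotype consistent with that phenotype can produce a type-B Rh+ child with a type-AB mother.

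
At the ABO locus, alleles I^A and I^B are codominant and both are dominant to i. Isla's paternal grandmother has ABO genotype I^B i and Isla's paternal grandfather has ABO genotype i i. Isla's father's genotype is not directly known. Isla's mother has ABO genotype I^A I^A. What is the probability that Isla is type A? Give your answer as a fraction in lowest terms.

3/4

Isla's father's ABO genotype from I^B i × i i: 1/2 I^B i, 1/2 i i.
Crossing each possibility with the mother I^A I^A and summing P(type A): 1/2·1/2 + 1/2·1 = 3/4.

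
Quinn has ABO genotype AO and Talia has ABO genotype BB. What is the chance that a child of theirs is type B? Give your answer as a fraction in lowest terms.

1/2

ABO cross AO × BB → offspring phenotypes: 1/2 B, 1/2 AB.
So P(type B) = 1/2.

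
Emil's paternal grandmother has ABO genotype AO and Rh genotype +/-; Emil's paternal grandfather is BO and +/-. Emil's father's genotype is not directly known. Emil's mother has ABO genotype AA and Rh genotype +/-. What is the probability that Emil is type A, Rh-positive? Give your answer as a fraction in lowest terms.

9/16

Emil's father's ABO genotype from AO × BO: 1/4 AB, 1/4 AO, 1/4 BO, 1/4 OO.
Crossing each possibility with the mother AA and summing P(type A): 1/4·1/2 + 1/4·1 + 1/4·1/2 + 1/4·1 = 3/4.
Similarly for Rh via the father's Rh distribution: P(Rh+) = 3/4.
Independent loci: 3/4 × 3/4 = 9/16.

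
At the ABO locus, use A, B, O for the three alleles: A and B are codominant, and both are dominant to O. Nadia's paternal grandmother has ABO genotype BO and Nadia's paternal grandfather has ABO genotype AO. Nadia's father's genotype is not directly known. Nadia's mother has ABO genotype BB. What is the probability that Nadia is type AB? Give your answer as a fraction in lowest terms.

Nadia's father's ABO genotype from BO × AO: 1/4 AB, 1/4 AO, 1/4 BO, 1/4 OO.
Crossing each possibility with the mother BB and summing P(type AB): 1/4·1/2 + 1/4·1/2 + 1/4·0 + 1/4·0 = 1/4.

1/4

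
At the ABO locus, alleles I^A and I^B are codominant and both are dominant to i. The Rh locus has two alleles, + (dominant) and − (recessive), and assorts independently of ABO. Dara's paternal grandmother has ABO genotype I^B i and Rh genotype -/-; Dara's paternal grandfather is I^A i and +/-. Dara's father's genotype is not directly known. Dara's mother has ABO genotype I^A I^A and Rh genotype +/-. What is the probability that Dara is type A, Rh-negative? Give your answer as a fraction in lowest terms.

Dara's father's ABO genotype from I^B i × I^A i: 1/4 I^A I^B, 1/4 I^A i, 1/4 I^B i, 1/4 i i.
Crossing each possibility with the mother I^A I^A and summing P(type A): 1/4·1/2 + 1/4·1 + 1/4·1/2 + 1/4·1 = 3/4.
Similarly for Rh via the father's Rh distribution: P(Rh-) = 3/8.
Independent loci: 3/4 × 3/8 = 9/32.

9/32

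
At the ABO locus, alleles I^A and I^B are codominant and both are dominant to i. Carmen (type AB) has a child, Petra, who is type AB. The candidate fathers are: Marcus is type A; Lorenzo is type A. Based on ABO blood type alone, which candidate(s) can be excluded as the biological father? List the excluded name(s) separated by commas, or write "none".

A candidate is excluded only if no genotype consistent with his phenotype could produce a type AB child with a type AB mother.
Every candidate has at least one consistent genotype combination, so none can be excluded.

none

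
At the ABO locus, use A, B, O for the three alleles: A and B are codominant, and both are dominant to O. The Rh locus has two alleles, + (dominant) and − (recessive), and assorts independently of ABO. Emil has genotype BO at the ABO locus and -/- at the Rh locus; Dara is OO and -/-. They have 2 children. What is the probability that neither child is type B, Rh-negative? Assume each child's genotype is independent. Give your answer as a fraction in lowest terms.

1/4

ABO cross BO × OO → 1/2 O, 1/2 B.
Rh cross -/- × -/- → 1 Rh-; so P(type B, Rh-negative) = 1/2 × 1 = 1/2 per child.
P(not type B, Rh-negative) = 1/2 for one child; (1/2)^2 = 1/4.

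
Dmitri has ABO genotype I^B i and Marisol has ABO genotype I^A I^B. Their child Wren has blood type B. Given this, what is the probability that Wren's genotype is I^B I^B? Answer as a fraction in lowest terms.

1/2

Cross I^B i × I^A I^B → 1/4 I^A I^B, 1/4 I^A i, 1/4 I^B I^B, 1/4 I^B i.
Type-B genotypes among offspring: I^B I^B (1/4), I^B i (1/4); total 1/2.
P(I^B I^B | type B) = (1/4) / (1/2) = 1/2.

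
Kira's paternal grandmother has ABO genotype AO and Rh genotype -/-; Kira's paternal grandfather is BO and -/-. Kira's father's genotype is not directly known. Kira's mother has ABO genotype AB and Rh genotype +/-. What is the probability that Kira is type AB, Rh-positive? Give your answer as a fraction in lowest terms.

Kira's father's ABO genotype from AO × BO: 1/4 AB, 1/4 AO, 1/4 BO, 1/4 OO.
Crossing each possibility with the mother AB and summing P(type AB): 1/4·1/2 + 1/4·1/4 + 1/4·1/4 + 1/4·0 = 1/4.
Similarly for Rh via the father's Rh distribution: P(Rh+) = 1/2.
Independent loci: 1/4 × 1/2 = 1/8.

1/8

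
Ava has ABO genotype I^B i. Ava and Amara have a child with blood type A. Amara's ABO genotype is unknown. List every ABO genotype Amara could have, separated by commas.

For each candidate genotype of Amara, check whether crossing it with I^B i can produce every observed child phenotype.
  I^A I^A → possible child types {A, AB} ✓
  I^A I^B → possible child types {A, B, AB} ✓
  I^A i → possible child types {O, A, B, AB} ✓
  I^B I^B → possible child types {B} ✗
  I^B i → possible child types {O, B} ✗
  i i → possible child types {O, B} ✗

I^A I^A, I^A I^B, I^A i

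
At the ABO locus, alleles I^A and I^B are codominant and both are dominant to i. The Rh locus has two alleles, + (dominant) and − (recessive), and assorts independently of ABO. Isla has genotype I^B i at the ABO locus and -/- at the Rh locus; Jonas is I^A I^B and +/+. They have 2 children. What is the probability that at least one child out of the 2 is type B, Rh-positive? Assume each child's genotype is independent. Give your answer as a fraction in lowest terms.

3/4

ABO cross I^B i × I^A I^B → 1/4 A, 1/2 B, 1/4 AB.
Rh cross -/- × +/+ → 1 Rh+; so P(type B, Rh-positive) = 1/2 × 1 = 1/2 per child.
P(none) = (1/2)^2 = 1/4; P(at least one) = 1 − 1/4 = 3/4.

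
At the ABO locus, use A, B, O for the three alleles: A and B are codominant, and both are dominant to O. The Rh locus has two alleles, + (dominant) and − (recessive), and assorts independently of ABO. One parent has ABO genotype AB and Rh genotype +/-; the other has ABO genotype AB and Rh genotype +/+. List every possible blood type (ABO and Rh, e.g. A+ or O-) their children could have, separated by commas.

Gametes from AB × AB give offspring ABO genotypes AA, AB, BB, i.e. phenotypes A, B, AB.
Rh cross +/- × +/+ → phenotypes Rh+.
Combining independently: A+, B+, AB+.

A+, B+, AB+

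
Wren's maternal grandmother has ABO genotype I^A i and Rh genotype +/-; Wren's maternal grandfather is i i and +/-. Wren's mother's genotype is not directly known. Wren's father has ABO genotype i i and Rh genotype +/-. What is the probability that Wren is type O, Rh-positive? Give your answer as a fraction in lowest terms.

Wren's mother's ABO genotype from I^A i × i i: 1/2 I^A i, 1/2 i i.
Crossing each possibility with the father i i and summing P(type O): 1/2·1/2 + 1/2·1 = 3/4.
Similarly for Rh via the mother's Rh distribution: P(Rh+) = 3/4.
Independent loci: 3/4 × 3/4 = 9/16.

9/16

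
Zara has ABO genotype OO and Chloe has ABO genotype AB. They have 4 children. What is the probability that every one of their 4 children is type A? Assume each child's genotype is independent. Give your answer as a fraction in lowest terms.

1/16

ABO cross OO × AB → 1/2 A, 1/2 B.
So P(type A) = 1/2 per child.
All 4 independent: (1/2)^4 = 1/16.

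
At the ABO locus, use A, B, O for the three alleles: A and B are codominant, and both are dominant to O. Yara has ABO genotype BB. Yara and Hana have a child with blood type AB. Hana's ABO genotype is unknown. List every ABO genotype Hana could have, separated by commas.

For each candidate genotype of Hana, check whether crossing it with BB can produce every observed child phenotype.
  AA → possible child types {AB} ✓
  AB → possible child types {B, AB} ✓
  AO → possible child types {B, AB} ✓
  BB → possible child types {B} ✗
  BO → possible child types {B} ✗
  OO → possible child types {B} ✗

AA, AB, AO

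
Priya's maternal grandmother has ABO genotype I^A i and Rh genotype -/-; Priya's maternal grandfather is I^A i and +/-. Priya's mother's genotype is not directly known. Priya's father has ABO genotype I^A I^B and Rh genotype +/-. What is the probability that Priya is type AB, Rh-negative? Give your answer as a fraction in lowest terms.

3/32

Priya's mother's ABO genotype from I^A i × I^A i: 1/4 I^A I^A, 1/2 I^A i, 1/4 i i.
Crossing each possibility with the father I^A I^B and summing P(type AB): 1/4·1/2 + 1/2·1/4 + 1/4·0 = 1/4.
Similarly for Rh via the mother's Rh distribution: P(Rh-) = 3/8.
Independent loci: 1/4 × 3/8 = 3/32.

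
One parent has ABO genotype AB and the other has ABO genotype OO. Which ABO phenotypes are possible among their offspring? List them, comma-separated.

Gametes from AB × OO give offspring ABO genotypes AO, BO, i.e. phenotypes A, B.

A, B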